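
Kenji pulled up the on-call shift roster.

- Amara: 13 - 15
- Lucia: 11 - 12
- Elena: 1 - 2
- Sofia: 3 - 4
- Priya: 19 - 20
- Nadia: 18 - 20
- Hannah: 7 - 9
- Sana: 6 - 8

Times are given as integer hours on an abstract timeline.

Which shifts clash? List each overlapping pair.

Hannah & Sana, Nadia & Priya

Sorted by start: Elena, Sofia, Sana, Hannah, Lucia, Amara, Nadia, Priya.
Sofia starts after Elena ends, so Elena has no further overlaps.
Sana starts after Sofia ends, so Sofia has no further overlaps.
Hannah starts before Sana ends → Sana and Hannah overlap.
Lucia starts after Sana ends, so Sana has no further overlaps.
Lucia starts after Hannah ends, so Hannah has no further overlaps.
Amara starts after Lucia ends, so Lucia has no further overlaps.
Nadia starts after Amara ends, so Amara has no further overlaps.
Priya starts before Nadia ends → Nadia and Priya overlap.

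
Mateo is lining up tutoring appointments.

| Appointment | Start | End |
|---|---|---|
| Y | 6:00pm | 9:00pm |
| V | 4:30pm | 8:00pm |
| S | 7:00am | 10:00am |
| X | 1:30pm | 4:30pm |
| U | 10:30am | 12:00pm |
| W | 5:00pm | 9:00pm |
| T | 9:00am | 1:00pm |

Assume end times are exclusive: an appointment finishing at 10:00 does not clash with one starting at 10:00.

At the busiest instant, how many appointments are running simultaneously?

Sort all start/end points and keep a running count:
7:00am start S → 1
9:00am start T → 2
10:00am end S → 1
10:30am start U → 2
12:00pm end U → 1
1:00pm end T → 0
1:30pm start X → 1
4:30pm end X → 0
4:30pm start V → 1
5:00pm start W → 2
6:00pm start Y → 3
8:00pm end V → 2
9:00pm end W → 1
9:00pm end Y → 0
Peak is 3, at 6:00pm (V, W, Y).

3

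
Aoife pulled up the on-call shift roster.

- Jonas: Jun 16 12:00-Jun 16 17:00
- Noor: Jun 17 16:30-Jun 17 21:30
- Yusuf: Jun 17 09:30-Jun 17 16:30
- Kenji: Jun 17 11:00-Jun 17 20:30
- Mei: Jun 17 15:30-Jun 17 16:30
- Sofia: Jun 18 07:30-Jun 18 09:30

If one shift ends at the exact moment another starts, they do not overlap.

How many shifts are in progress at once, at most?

Sweep the timeline, counting +1 at each start and −1 at each end (ends before starts at a tie):
Jun 16 12:00 start Jonas → 1
Jun 16 17:00 end Jonas → 0
Jun 17 09:30 start Yusuf → 1
Jun 17 11:00 start Kenji → 2
Jun 17 15:30 start Mei → 3
Jun 17 16:30 end Mei → 2
Jun 17 16:30 end Yusuf → 1
Jun 17 16:30 start Noor → 2
Jun 17 20:30 end Kenji → 1
Jun 17 21:30 end Noor → 0
Jun 18 07:30 start Sofia → 1
Jun 18 09:30 end Sofia → 0
Peak is 3, at Jun 17 15:30 (Kenji, Mei, Yusuf).

3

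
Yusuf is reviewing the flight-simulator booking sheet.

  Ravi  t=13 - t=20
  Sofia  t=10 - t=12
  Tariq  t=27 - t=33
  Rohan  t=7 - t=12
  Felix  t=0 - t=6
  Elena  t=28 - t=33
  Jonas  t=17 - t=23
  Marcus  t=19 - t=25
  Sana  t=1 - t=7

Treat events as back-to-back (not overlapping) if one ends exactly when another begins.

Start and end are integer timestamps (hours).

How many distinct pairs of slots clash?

6

Sorted by start: Felix, Sana, Rohan, Sofia, Ravi, Jonas, Marcus, Tariq, Elena.
Sana starts before Felix ends → Felix and Sana overlap.
Rohan starts after Felix ends, so nothing later overlaps Felix either.
Rohan starts exactly when Sana ends (back-to-back, no overlap), so nothing later overlaps Sana either.
Sofia starts before Rohan ends → Rohan and Sofia overlap.
Ravi starts after Rohan ends, so nothing later overlaps Rohan either.
Ravi starts after Sofia ends, so nothing later overlaps Sofia either.
Jonas starts before Ravi ends → Ravi and Jonas overlap.
Marcus starts before Ravi ends → Ravi and Marcus overlap.
Tariq starts after Ravi ends, so nothing later overlaps Ravi either.
Marcus starts before Jonas ends → Jonas and Marcus overlap.
Tariq starts after Jonas ends, so nothing later overlaps Jonas either.
Tariq starts after Marcus ends, so nothing later overlaps Marcus either.
Elena starts before Tariq ends → Tariq and Elena overlap.
Overlapping pairs: Elena & Tariq, Felix & Sana, Jonas & Marcus, Jonas & Ravi, Marcus & Ravi, Rohan & Sofia — 6 in total.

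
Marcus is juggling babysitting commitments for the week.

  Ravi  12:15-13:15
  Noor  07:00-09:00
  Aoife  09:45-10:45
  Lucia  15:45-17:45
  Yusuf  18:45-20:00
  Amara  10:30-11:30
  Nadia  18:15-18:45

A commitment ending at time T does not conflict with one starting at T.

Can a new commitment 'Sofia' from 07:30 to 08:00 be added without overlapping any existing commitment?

No — it overlaps Noor

Noor: starts 07:00 before Sofia ends 08:00, and ends 09:00 after Sofia starts 07:30 → overlap.
Aoife: starts 09:45 at or after Sofia ends 08:00 → clear.
Amara: starts 10:30 at or after Sofia ends 08:00 → clear.
Ravi: starts 12:15 at or after Sofia ends 08:00 → clear.
Lucia: starts 15:45 at or after Sofia ends 08:00 → clear.
Nadia: starts 18:15 at or after Sofia ends 08:00 → clear.
Yusuf: starts 18:45 at or after Sofia ends 08:00 → clear.
Sofia overlaps Noor.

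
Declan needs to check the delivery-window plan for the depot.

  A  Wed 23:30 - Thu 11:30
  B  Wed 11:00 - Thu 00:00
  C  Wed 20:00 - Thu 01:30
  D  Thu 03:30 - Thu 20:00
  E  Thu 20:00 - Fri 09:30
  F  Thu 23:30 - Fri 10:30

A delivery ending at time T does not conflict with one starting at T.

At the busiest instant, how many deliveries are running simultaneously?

Walk through starts and ends in time order (an end at T is processed before a start at T):
Wed 11:00 start B → 1
Wed 20:00 start C → 2
Wed 23:30 start A → 3
Thu 00:00 end B → 2
Thu 01:30 end C → 1
Thu 03:30 start D → 2
Thu 11:30 end A → 1
Thu 20:00 end D → 0
Thu 20:00 start E → 1
Thu 23:30 start F → 2
Fri 09:30 end E → 1
Fri 10:30 end F → 0
Peak is 3, at Wed 23:30 (A, B, C).

3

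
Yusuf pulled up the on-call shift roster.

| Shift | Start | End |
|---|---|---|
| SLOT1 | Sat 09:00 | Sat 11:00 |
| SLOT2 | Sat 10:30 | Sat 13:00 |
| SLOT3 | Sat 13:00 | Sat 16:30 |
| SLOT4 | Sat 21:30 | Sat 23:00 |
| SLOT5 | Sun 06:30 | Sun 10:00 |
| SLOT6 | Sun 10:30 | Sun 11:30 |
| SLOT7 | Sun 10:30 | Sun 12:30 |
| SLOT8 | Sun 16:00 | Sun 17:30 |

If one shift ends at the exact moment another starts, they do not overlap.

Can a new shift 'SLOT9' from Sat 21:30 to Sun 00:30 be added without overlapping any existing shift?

No — it overlaps SLOT4

SLOT1: ends Sat 11:00 at or before SLOT9 starts Sat 21:30 → clear.
SLOT2: ends Sat 13:00 at or before SLOT9 starts Sat 21:30 → clear.
SLOT3: ends Sat 16:30 at or before SLOT9 starts Sat 21:30 → clear.
SLOT4: starts Sat 21:30 before SLOT9 ends Sun 00:30, and ends Sat 23:00 after SLOT9 starts Sat 21:30 → overlap.
SLOT5: starts Sun 06:30 at or after SLOT9 ends Sun 00:30 → clear.
SLOT6: starts Sun 10:30 at or after SLOT9 ends Sun 00:30 → clear.
SLOT7: starts Sun 10:30 at or after SLOT9 ends Sun 00:30 → clear.
SLOT8: starts Sun 16:00 at or after SLOT9 ends Sun 00:30 → clear.
SLOT9 overlaps SLOT4.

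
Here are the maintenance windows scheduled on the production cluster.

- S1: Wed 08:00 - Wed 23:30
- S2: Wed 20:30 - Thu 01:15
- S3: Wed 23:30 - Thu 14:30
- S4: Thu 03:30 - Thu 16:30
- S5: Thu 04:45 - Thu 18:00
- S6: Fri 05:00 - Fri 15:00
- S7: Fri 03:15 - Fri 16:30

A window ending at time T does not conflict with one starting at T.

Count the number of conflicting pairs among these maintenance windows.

Sorted by start: S1, S2, S3, S4, S5, S7, S6.
S2 starts before S1 ends → S1 and S2 overlap.
S3 starts exactly when S1 ends (back-to-back, no overlap), so S1 has no further overlaps.
S3 starts before S2 ends → S2 and S3 overlap.
S4 starts after S2 ends, so S2 has no further overlaps.
S4 starts before S3 ends → S3 and S4 overlap.
S5 starts before S3 ends → S3 and S5 overlap.
S7 starts after S3 ends, so S3 has no further overlaps.
S5 starts before S4 ends → S4 and S5 overlap.
S7 starts after S4 ends, so S4 has no further overlaps.
S7 starts after S5 ends, so S5 has no further overlaps.
S6 starts before S7 ends → S7 and S6 overlap.
Overlapping pairs: S1 & S2, S2 & S3, S3 & S4, S3 & S5, S4 & S5, S6 & S7 — 6 in total.

6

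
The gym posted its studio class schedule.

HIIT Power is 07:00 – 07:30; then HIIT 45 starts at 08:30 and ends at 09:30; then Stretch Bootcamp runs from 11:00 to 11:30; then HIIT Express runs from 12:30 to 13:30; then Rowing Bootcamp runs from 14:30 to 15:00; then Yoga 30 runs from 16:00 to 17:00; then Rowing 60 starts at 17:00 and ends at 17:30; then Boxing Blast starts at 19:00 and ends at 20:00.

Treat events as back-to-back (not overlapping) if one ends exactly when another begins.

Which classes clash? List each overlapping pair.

Two intervals overlap when each starts before the other ends.
Sorted by start: HIIT Power, HIIT 45, Stretch Bootcamp, HIIT Express, Rowing Bootcamp, Yoga 30, Rowing 60, Boxing Blast.
HIIT 45 starts after HIIT Power ends, so nothing later overlaps HIIT Power either.
Stretch Bootcamp starts after HIIT 45 ends, so nothing later overlaps HIIT 45 either.
HIIT Express starts after Stretch Bootcamp ends, so nothing later overlaps Stretch Bootcamp either.
Rowing Bootcamp starts after HIIT Express ends, so nothing later overlaps HIIT Express either.
Yoga 30 starts after Rowing Bootcamp ends, so nothing later overlaps Rowing Bootcamp either.
Rowing 60 starts exactly when Yoga 30 ends (back-to-back, no overlap), so nothing later overlaps Yoga 30 either.
Boxing Blast starts after Rowing 60 ends.

no overlapping pairs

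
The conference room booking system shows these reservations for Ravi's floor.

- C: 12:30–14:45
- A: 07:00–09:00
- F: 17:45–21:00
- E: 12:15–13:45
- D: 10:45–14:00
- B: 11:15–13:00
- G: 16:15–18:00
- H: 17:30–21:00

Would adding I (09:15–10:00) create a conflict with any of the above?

No — it doesn't clash with anything

A: ends 09:00 at or before I starts 09:15 → clear.
D: starts 10:45 at or after I ends 10:00 → clear.
B: starts 11:15 at or after I ends 10:00 → clear.
E: starts 12:15 at or after I ends 10:00 → clear.
C: starts 12:30 at or after I ends 10:00 → clear.
G: starts 16:15 at or after I ends 10:00 → clear.
H: starts 17:30 at or after I ends 10:00 → clear.
F: starts 17:45 at or after I ends 10:00 → clear.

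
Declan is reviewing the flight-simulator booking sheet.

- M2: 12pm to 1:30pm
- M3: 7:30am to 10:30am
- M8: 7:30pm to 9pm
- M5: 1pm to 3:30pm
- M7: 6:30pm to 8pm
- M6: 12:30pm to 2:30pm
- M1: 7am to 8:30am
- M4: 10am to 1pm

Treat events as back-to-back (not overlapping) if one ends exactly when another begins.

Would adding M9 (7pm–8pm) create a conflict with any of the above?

M1: ends 8:30am at or before M9 starts 7pm → clear.
M3: ends 10:30am at or before M9 starts 7pm → clear.
M4: ends 1pm at or before M9 starts 7pm → clear.
M2: ends 1:30pm at or before M9 starts 7pm → clear.
M6: ends 2:30pm at or before M9 starts 7pm → clear.
M5: ends 3:30pm at or before M9 starts 7pm → clear.
M7: starts 6:30pm before M9 ends 8pm, and ends 8pm after M9 starts 7pm → overlap.
M8: starts 7:30pm before M9 ends 8pm, and ends 9pm after M9 starts 7pm → overlap.
M9 overlaps M7, M8.

Yes — it overlaps M7, M8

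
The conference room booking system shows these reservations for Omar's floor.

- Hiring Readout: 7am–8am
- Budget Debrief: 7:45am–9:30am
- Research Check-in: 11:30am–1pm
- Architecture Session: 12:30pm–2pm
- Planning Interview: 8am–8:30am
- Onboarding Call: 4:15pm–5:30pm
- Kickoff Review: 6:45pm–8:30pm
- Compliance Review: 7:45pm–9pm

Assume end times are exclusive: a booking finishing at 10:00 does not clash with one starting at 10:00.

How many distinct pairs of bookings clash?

Sorted by start: Hiring Readout, Budget Debrief, Planning Interview, Research Check-in, Architecture Session, Onboarding Call, Kickoff Review, Compliance Review.
Budget Debrief starts before Hiring Readout ends → Hiring Readout and Budget Debrief overlap.
Planning Interview starts exactly when Hiring Readout ends (back-to-back, no overlap), so Hiring Readout has no further overlaps.
Planning Interview starts before Budget Debrief ends → Budget Debrief and Planning Interview overlap.
Research Check-in starts after Budget Debrief ends, so Budget Debrief has no further overlaps.
Research Check-in starts after Planning Interview ends, so Planning Interview has no further overlaps.
Architecture Session starts before Research Check-in ends → Research Check-in and Architecture Session overlap.
Onboarding Call starts after Research Check-in ends, so Research Check-in has no further overlaps.
Onboarding Call starts after Architecture Session ends, so Architecture Session has no further overlaps.
Kickoff Review starts after Onboarding Call ends, so Onboarding Call has no further overlaps.
Compliance Review starts before Kickoff Review ends → Kickoff Review and Compliance Review overlap.
Overlapping pairs: Architecture Session & Research Check-in, Budget Debrief & Hiring Readout, Budget Debrief & Planning Interview, Compliance Review & Kickoff Review — 4 in total.

4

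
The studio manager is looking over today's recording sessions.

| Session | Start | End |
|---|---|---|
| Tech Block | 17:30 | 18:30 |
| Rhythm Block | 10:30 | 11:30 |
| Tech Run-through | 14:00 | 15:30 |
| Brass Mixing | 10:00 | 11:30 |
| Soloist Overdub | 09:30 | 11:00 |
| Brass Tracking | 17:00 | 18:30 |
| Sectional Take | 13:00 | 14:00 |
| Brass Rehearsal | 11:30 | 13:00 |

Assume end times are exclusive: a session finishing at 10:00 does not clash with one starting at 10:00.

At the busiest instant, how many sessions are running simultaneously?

3

Sweep the timeline, counting +1 at each start and −1 at each end (ends before starts at a tie):
09:30 start Soloist Overdub → 1
10:00 start Brass Mixing → 2
10:30 start Rhythm Block → 3
11:00 end Soloist Overdub → 2
11:30 end Brass Mixing → 1
11:30 end Rhythm Block → 0
11:30 start Brass Rehearsal → 1
13:00 end Brass Rehearsal → 0
13:00 start Sectional Take → 1
14:00 end Sectional Take → 0
14:00 start Tech Run-through → 1
15:30 end Tech Run-through → 0
17:00 start Brass Tracking → 1
17:30 start Tech Block → 2
18:30 end Brass Tracking → 1
18:30 end Tech Block → 0
Peak is 3, at 10:30 (Brass Mixing, Rhythm Block, Soloist Overdub).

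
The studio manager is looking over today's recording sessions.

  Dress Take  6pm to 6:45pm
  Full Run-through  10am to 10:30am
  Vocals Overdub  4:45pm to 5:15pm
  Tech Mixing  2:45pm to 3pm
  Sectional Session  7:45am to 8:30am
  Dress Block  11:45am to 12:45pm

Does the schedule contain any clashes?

No

Check each pair: they overlap iff neither finishes before the other starts.
Sorted by start: Sectional Session, Full Run-through, Dress Block, Tech Mixing, Vocals Overdub, Dress Take.
Full Run-through starts after Sectional Session ends, so nothing later overlaps Sectional Session either.
Dress Block starts after Full Run-through ends, so nothing later overlaps Full Run-through either.
Tech Mixing starts after Dress Block ends, so nothing later overlaps Dress Block either.
Vocals Overdub starts after Tech Mixing ends, so nothing later overlaps Tech Mixing either.
Dress Take starts after Vocals Overdub ends.
Every pair is clear; the schedule has no overlaps.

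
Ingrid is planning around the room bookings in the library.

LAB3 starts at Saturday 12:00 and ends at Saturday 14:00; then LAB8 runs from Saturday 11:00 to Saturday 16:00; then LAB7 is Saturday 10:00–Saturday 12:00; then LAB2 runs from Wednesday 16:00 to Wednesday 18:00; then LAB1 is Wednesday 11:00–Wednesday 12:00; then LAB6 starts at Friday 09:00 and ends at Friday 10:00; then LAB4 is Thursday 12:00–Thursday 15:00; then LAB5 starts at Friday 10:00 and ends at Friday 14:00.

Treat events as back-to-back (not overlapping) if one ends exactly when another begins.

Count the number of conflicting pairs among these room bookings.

Sorted by start: LAB1, LAB2, LAB4, LAB6, LAB5, LAB7, LAB8, LAB3.
LAB2 starts after LAB1 ends, so LAB1 has no further overlaps.
LAB4 starts after LAB2 ends, so LAB2 has no further overlaps.
LAB6 starts after LAB4 ends, so LAB4 has no further overlaps.
LAB5 starts exactly when LAB6 ends (back-to-back, no overlap), so LAB6 has no further overlaps.
LAB7 starts after LAB5 ends, so LAB5 has no further overlaps.
LAB8 starts before LAB7 ends → LAB7 and LAB8 overlap.
LAB3 starts exactly when LAB7 ends (back-to-back, no overlap).
LAB3 starts before LAB8 ends → LAB8 and LAB3 overlap.
Overlapping pairs: LAB3 & LAB8, LAB7 & LAB8 — 2 in total.

2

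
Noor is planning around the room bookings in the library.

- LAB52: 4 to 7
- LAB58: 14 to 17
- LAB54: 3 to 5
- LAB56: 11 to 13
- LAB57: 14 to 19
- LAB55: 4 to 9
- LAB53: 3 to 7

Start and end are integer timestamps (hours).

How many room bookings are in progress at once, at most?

Walk through starts and ends in time order (an end at T is processed before a start at T):
3 start LAB53 → 1
3 start LAB54 → 2
4 start LAB52 → 3
4 start LAB55 → 4
5 end LAB54 → 3
7 end LAB52 → 2
7 end LAB53 → 1
9 end LAB55 → 0
11 start LAB56 → 1
13 end LAB56 → 0
14 start LAB57 → 1
14 start LAB58 → 2
17 end LAB58 → 1
19 end LAB57 → 0
Peak is 4, at 4 (LAB52, LAB53, LAB54, LAB55).

4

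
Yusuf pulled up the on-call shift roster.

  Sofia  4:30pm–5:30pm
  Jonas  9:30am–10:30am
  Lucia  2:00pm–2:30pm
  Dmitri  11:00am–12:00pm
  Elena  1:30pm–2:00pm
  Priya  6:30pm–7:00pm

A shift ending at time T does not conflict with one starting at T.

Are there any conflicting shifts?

No

Two intervals overlap when each starts before the other ends.
Sorted by start: Jonas, Dmitri, Elena, Lucia, Sofia, Priya.
Dmitri starts after Jonas ends, so nothing later overlaps Jonas either.
Elena starts after Dmitri ends, so nothing later overlaps Dmitri either.
Lucia starts exactly when Elena ends (back-to-back, no overlap), so nothing later overlaps Elena either.
Sofia starts after Lucia ends, so nothing later overlaps Lucia either.
Priya starts after Sofia ends.
Every pair is clear; the schedule has no overlaps.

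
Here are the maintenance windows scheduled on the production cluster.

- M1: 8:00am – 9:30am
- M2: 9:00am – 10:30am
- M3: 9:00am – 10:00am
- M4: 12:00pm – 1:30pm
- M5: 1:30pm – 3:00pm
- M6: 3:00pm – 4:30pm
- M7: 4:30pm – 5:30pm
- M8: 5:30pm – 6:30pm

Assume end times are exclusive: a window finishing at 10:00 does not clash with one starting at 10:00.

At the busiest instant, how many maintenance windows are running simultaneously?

Sweep the timeline, counting +1 at each start and −1 at each end (ends before starts at a tie):
8:00am start M1 → 1
9:00am start M2 → 2
9:00am start M3 → 3
9:30am end M1 → 2
10:00am end M3 → 1
10:30am end M2 → 0
12:00pm start M4 → 1
1:30pm end M4 → 0
1:30pm start M5 → 1
3:00pm end M5 → 0
3:00pm start M6 → 1
4:30pm end M6 → 0
4:30pm start M7 → 1
5:30pm end M7 → 0
5:30pm start M8 → 1
6:30pm end M8 → 0
Peak is 3, at 9:00am (M1, M2, M3).

3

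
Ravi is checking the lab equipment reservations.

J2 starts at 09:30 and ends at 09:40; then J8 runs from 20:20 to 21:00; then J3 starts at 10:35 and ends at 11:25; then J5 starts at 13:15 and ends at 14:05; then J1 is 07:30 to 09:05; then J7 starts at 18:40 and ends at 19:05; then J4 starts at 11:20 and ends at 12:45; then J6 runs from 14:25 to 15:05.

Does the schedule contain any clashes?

Yes

Sorted by start: J1, J2, J3, J4, J5, J6, J7, J8.
J2 starts after J1 ends, so J1 has no further overlaps.
J3 starts after J2 ends, so J2 has no further overlaps.
J4 starts before J3 ends → J3 and J4 overlap.
That's a conflict, so the schedule is not conflict-free.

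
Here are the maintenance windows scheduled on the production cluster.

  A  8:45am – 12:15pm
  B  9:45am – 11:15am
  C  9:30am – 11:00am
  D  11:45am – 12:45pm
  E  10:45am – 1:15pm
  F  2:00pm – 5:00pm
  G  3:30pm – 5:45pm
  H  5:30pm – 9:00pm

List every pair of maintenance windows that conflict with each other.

Check each pair: they overlap iff neither finishes before the other starts.
Sorted by start: A, C, B, E, D, F, G, H.
C starts before A ends → A and C overlap.
B starts before A ends → A and B overlap.
E starts before A ends → A and E overlap.
D starts before A ends → A and D overlap.
F starts after A ends; A is clear from here.
B starts before C ends → C and B overlap.
E starts before C ends → C and E overlap.
D starts after C ends; C is clear from here.
E starts before B ends → B and E overlap.
D starts after B ends; B is clear from here.
D starts before E ends → E and D overlap.
F starts after E ends; E is clear from here.
F starts after D ends; D is clear from here.
G starts before F ends → F and G overlap.
H starts after F ends.
H starts before G ends → G and H overlap.

A & B, A & C, A & D, A & E, B & C, B & E, C & E, D & E, F & G, G & H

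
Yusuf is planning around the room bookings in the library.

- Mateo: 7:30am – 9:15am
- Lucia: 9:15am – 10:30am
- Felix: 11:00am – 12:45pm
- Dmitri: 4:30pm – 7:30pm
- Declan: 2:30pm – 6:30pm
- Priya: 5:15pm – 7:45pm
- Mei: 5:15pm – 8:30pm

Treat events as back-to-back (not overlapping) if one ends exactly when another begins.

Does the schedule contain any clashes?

Check each pair: they overlap iff neither finishes before the other starts.
Sorted by start: Mateo, Lucia, Felix, Declan, Dmitri, Priya, Mei.
Lucia starts exactly when Mateo ends (back-to-back, no overlap), so Mateo has no further overlaps.
Felix starts after Lucia ends, so Lucia has no further overlaps.
Declan starts after Felix ends, so Felix has no further overlaps.
Dmitri starts before Declan ends → Declan and Dmitri overlap.
That's a conflict, so the schedule is not conflict-free.

Yes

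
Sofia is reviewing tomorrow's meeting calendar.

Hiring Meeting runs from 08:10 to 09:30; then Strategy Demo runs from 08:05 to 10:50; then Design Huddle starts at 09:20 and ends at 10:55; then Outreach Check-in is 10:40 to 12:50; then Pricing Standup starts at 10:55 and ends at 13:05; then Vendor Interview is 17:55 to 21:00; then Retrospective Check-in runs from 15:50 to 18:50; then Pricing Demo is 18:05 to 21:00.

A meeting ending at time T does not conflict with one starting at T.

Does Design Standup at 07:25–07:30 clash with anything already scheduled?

No — it doesn't clash with anything

Strategy Demo: starts 08:05 at or after Design Standup ends 07:30 → clear.
Hiring Meeting: starts 08:10 at or after Design Standup ends 07:30 → clear.
Design Huddle: starts 09:20 at or after Design Standup ends 07:30 → clear.
Outreach Check-in: starts 10:40 at or after Design Standup ends 07:30 → clear.
Pricing Standup: starts 10:55 at or after Design Standup ends 07:30 → clear.
Retrospective Check-in: starts 15:50 at or after Design Standup ends 07:30 → clear.
Vendor Interview: starts 17:55 at or after Design Standup ends 07:30 → clear.
Pricing Demo: starts 18:05 at or after Design Standup ends 07:30 → clear.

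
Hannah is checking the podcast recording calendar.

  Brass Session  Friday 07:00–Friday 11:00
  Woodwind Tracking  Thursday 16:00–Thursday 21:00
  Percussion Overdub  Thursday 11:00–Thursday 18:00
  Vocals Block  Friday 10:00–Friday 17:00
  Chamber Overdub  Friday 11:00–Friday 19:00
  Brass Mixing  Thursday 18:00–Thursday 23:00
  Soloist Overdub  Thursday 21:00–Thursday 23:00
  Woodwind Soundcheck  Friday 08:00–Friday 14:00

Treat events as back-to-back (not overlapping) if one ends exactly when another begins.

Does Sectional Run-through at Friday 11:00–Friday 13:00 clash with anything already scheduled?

Percussion Overdub: ends Thursday 18:00 at or before Sectional Run-through starts Friday 11:00 → clear.
Woodwind Tracking: ends Thursday 21:00 at or before Sectional Run-through starts Friday 11:00 → clear.
Brass Mixing: ends Thursday 23:00 at or before Sectional Run-through starts Friday 11:00 → clear.
Soloist Overdub: ends Thursday 23:00 at or before Sectional Run-through starts Friday 11:00 → clear.
Brass Session: ends Friday 11:00 at or before Sectional Run-through starts Friday 11:00 → clear.
Woodwind Soundcheck: starts Friday 08:00 before Sectional Run-through ends Friday 13:00, and ends Friday 14:00 after Sectional Run-through starts Friday 11:00 → overlap.
Vocals Block: starts Friday 10:00 before Sectional Run-through ends Friday 13:00, and ends Friday 17:00 after Sectional Run-through starts Friday 11:00 → overlap.
Chamber Overdub: starts Friday 11:00 before Sectional Run-through ends Friday 13:00, and ends Friday 19:00 after Sectional Run-through starts Friday 11:00 → overlap.
Sectional Run-through overlaps Woodwind Soundcheck, Vocals Block, Chamber Overdub.

Yes — it overlaps Chamber Overdub, Vocals Block, Woodwind Soundcheck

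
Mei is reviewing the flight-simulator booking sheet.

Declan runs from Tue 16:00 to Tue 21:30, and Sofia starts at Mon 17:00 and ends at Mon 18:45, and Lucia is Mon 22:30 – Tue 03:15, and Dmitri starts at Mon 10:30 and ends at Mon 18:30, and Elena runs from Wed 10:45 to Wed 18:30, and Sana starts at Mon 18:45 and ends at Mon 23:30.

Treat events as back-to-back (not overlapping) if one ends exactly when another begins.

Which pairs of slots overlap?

Sorted by start: Dmitri, Sofia, Sana, Lucia, Declan, Elena.
Sofia starts before Dmitri ends → Dmitri and Sofia overlap.
Sana starts after Dmitri ends — done with Dmitri.
Sana starts exactly when Sofia ends (back-to-back, no overlap) — done with Sofia.
Lucia starts before Sana ends → Sana and Lucia overlap.
Declan starts after Sana ends — done with Sana.
Declan starts after Lucia ends — done with Lucia.
Elena starts after Declan ends.

Dmitri & Sofia, Lucia & Sana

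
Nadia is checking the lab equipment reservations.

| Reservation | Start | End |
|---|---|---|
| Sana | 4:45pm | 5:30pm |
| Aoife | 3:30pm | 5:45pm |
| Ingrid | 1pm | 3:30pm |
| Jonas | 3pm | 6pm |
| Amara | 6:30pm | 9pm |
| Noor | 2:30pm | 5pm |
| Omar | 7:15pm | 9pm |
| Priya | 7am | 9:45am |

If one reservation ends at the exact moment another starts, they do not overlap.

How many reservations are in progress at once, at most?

Walk through starts and ends in time order (an end at T is processed before a start at T):
7am start Priya → 1
9:45am end Priya → 0
1pm start Ingrid → 1
2:30pm start Noor → 2
3pm start Jonas → 3
3:30pm end Ingrid → 2
3:30pm start Aoife → 3
4:45pm start Sana → 4
5pm end Noor → 3
5:30pm end Sana → 2
5:45pm end Aoife → 1
6pm end Jonas → 0
6:30pm start Amara → 1
7:15pm start Omar → 2
9pm end Amara → 1
9pm end Omar → 0
Peak is 4, at 4:45pm (Aoife, Jonas, Noor, Sana).

4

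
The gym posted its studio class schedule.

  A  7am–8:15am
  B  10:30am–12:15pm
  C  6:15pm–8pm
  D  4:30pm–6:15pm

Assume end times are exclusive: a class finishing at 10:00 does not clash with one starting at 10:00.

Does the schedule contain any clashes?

Two intervals overlap when each starts before the other ends.
Sorted by start: A, B, D, C.
B starts after A ends; A is clear from here.
D starts after B ends; B is clear from here.
C starts exactly when D ends (back-to-back, no overlap).
Every pair is clear; the schedule has no overlaps.

No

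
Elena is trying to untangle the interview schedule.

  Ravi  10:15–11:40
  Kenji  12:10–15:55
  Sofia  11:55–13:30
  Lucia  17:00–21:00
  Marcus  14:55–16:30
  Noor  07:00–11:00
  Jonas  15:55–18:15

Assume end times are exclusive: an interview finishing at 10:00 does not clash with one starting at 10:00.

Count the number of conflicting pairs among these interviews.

Sorted by start: Noor, Ravi, Sofia, Kenji, Marcus, Jonas, Lucia.
Ravi starts before Noor ends → Noor and Ravi overlap.
Sofia starts after Noor ends, so Noor has no further overlaps.
Sofia starts after Ravi ends, so Ravi has no further overlaps.
Kenji starts before Sofia ends → Sofia and Kenji overlap.
Marcus starts after Sofia ends, so Sofia has no further overlaps.
Marcus starts before Kenji ends → Kenji and Marcus overlap.
Jonas starts exactly when Kenji ends (back-to-back, no overlap), so Kenji has no further overlaps.
Jonas starts before Marcus ends → Marcus and Jonas overlap.
Lucia starts after Marcus ends.
Lucia starts before Jonas ends → Jonas and Lucia overlap.
Overlapping pairs: Jonas & Lucia, Jonas & Marcus, Kenji & Marcus, Kenji & Sofia, Noor & Ravi — 5 in total.

5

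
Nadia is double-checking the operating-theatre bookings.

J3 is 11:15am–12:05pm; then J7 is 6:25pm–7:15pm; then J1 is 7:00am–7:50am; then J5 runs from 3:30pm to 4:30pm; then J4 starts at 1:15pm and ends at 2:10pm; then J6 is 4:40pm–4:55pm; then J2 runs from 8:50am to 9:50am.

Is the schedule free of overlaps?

Yes

Two intervals overlap when each starts before the other ends.
Sorted by start: J1, J2, J3, J4, J5, J6, J7.
J2 starts after J1 ends, so J1 has no further overlaps.
J3 starts after J2 ends, so J2 has no further overlaps.
J4 starts after J3 ends, so J3 has no further overlaps.
J5 starts after J4 ends, so J4 has no further overlaps.
J6 starts after J5 ends, so J5 has no further overlaps.
J7 starts after J6 ends.
Every pair is clear; the schedule has no overlaps.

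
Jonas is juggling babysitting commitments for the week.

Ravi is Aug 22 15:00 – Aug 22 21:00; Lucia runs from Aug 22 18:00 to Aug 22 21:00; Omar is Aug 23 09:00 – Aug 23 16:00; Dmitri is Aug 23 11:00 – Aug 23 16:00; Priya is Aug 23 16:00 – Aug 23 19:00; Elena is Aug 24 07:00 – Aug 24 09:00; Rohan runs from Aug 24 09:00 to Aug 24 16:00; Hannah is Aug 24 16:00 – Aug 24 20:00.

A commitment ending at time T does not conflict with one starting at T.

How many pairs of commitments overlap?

Sorted by start: Ravi, Lucia, Omar, Dmitri, Priya, Elena, Rohan, Hannah.
Lucia starts before Ravi ends → Ravi and Lucia overlap.
Omar starts after Ravi ends, so nothing later overlaps Ravi either.
Omar starts after Lucia ends, so nothing later overlaps Lucia either.
Dmitri starts before Omar ends → Omar and Dmitri overlap.
Priya starts exactly when Omar ends (back-to-back, no overlap), so nothing later overlaps Omar either.
Priya starts exactly when Dmitri ends (back-to-back, no overlap), so nothing later overlaps Dmitri either.
Elena starts after Priya ends, so nothing later overlaps Priya either.
Rohan starts exactly when Elena ends (back-to-back, no overlap), so nothing later overlaps Elena either.
Hannah starts exactly when Rohan ends (back-to-back, no overlap).
Overlapping pairs: Dmitri & Omar, Lucia & Ravi — 2 in total.

2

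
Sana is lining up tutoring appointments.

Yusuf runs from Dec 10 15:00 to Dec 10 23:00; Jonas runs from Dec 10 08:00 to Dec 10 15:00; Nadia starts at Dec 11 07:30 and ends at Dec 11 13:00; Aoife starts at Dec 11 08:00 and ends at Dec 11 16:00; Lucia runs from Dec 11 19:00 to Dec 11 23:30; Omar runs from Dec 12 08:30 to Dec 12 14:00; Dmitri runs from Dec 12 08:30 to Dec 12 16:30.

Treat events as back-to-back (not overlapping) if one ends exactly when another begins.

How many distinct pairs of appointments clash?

Sorted by start: Jonas, Yusuf, Nadia, Aoife, Lucia, Omar, Dmitri.
Yusuf starts exactly when Jonas ends (back-to-back, no overlap), so Jonas has no further overlaps.
Nadia starts after Yusuf ends, so Yusuf has no further overlaps.
Aoife starts before Nadia ends → Nadia and Aoife overlap.
Lucia starts after Nadia ends, so Nadia has no further overlaps.
Lucia starts after Aoife ends, so Aoife has no further overlaps.
Omar starts after Lucia ends, so Lucia has no further overlaps.
Dmitri starts before Omar ends → Omar and Dmitri overlap.
Overlapping pairs: Aoife & Nadia, Dmitri & Omar — 2 in total.

2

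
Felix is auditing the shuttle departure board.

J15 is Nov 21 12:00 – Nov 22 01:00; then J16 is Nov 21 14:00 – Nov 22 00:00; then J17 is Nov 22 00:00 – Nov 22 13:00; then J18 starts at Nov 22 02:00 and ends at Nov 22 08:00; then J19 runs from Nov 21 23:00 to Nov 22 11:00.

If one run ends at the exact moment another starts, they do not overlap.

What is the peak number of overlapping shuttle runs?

3

Sweep the timeline, counting +1 at each start and −1 at each end (ends before starts at a tie):
Nov 21 12:00 start J15 → 1
Nov 21 14:00 start J16 → 2
Nov 21 23:00 start J19 → 3
Nov 22 00:00 end J16 → 2
Nov 22 00:00 start J17 → 3
Nov 22 01:00 end J15 → 2
Nov 22 02:00 start J18 → 3
Nov 22 08:00 end J18 → 2
Nov 22 11:00 end J19 → 1
Nov 22 13:00 end J17 → 0
Peak is 3, at Nov 21 23:00 (J15, J16, J19).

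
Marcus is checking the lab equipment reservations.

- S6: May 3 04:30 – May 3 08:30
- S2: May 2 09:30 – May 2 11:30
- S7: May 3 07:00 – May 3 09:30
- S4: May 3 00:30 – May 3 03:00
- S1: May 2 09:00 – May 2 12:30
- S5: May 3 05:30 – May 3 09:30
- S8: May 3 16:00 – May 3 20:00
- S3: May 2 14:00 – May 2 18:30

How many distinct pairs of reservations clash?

4

Sorted by start: S1, S2, S3, S4, S6, S5, S7, S8.
S2 starts before S1 ends → S1 and S2 overlap.
S3 starts after S1 ends; S1 is clear from here.
S3 starts after S2 ends; S2 is clear from here.
S4 starts after S3 ends; S3 is clear from here.
S6 starts after S4 ends; S4 is clear from here.
S5 starts before S6 ends → S6 and S5 overlap.
S7 starts before S6 ends → S6 and S7 overlap.
S8 starts after S6 ends.
S7 starts before S5 ends → S5 and S7 overlap.
S8 starts after S5 ends.
S8 starts after S7 ends.
Overlapping pairs: S1 & S2, S5 & S6, S5 & S7, S6 & S7 — 4 in total.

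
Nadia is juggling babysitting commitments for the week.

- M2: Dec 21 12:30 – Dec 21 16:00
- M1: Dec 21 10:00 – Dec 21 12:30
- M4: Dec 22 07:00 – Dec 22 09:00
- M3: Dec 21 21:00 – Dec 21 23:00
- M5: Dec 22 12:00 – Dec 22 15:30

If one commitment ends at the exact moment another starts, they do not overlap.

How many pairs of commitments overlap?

0

Check each pair: they overlap iff neither finishes before the other starts.
Sorted by start: M1, M2, M3, M4, M5.
M2 starts exactly when M1 ends (back-to-back, no overlap), so nothing later overlaps M1 either.
M3 starts after M2 ends, so nothing later overlaps M2 either.
M4 starts after M3 ends, so nothing later overlaps M3 either.
M5 starts after M4 ends.
No pair overlaps.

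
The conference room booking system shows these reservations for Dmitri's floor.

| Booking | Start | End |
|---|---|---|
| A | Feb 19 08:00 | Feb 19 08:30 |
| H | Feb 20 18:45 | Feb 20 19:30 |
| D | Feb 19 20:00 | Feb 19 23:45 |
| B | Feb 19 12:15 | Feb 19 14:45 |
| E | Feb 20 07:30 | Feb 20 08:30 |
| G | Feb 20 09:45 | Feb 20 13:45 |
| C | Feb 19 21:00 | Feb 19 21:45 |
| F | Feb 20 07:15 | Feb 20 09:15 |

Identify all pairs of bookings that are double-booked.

C & D, E & F

Sorted by start: A, B, D, C, F, E, G, H.
B starts after A ends, so A has no further overlaps.
D starts after B ends, so B has no further overlaps.
C starts before D ends → D and C overlap.
F starts after D ends, so D has no further overlaps.
F starts after C ends, so C has no further overlaps.
E starts before F ends → F and E overlap.
G starts after F ends, so F has no further overlaps.
G starts after E ends, so E has no further overlaps.
H starts after G ends.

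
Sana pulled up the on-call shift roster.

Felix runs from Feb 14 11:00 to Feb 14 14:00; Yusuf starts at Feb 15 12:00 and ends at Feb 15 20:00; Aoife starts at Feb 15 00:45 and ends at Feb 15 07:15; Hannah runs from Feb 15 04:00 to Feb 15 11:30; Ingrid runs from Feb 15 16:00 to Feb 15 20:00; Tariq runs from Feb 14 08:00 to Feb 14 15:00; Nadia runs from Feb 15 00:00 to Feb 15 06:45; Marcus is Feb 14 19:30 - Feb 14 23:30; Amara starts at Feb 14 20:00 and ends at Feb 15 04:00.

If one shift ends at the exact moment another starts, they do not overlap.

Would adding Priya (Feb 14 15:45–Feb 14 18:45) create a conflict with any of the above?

Tariq: ends Feb 14 15:00 at or before Priya starts Feb 14 15:45 → clear.
Felix: ends Feb 14 14:00 at or before Priya starts Feb 14 15:45 → clear.
Marcus: starts Feb 14 19:30 at or after Priya ends Feb 14 18:45 → clear.
Amara: starts Feb 14 20:00 at or after Priya ends Feb 14 18:45 → clear.
Nadia: starts Feb 15 00:00 at or after Priya ends Feb 14 18:45 → clear.
Aoife: starts Feb 15 00:45 at or after Priya ends Feb 14 18:45 → clear.
Hannah: starts Feb 15 04:00 at or after Priya ends Feb 14 18:45 → clear.
Yusuf: starts Feb 15 12:00 at or after Priya ends Feb 14 18:45 → clear.
Ingrid: starts Feb 15 16:00 at or after Priya ends Feb 14 18:45 → clear.

No — it doesn't clash with anything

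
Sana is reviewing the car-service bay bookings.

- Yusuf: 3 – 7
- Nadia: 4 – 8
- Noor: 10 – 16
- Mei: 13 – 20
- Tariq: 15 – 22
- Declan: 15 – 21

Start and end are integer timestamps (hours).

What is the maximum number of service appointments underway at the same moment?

4

Sort all start/end points and keep a running count:
3 start Yusuf → 1
4 start Nadia → 2
7 end Yusuf → 1
8 end Nadia → 0
10 start Noor → 1
13 start Mei → 2
15 start Declan → 3
15 start Tariq → 4
16 end Noor → 3
20 end Mei → 2
21 end Declan → 1
22 end Tariq → 0
Peak is 4, at 15 (Declan, Mei, Noor, Tariq).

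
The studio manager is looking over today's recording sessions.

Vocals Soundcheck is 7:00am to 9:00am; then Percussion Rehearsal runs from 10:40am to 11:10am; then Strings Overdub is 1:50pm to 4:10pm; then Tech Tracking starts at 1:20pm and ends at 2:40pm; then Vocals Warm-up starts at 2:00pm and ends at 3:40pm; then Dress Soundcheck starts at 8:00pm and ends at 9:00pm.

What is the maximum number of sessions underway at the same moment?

3

Walk through starts and ends in time order (an end at T is processed before a start at T):
7:00am start Vocals Soundcheck → 1
9:00am end Vocals Soundcheck → 0
10:40am start Percussion Rehearsal → 1
11:10am end Percussion Rehearsal → 0
1:20pm start Tech Tracking → 1
1:50pm start Strings Overdub → 2
2:00pm start Vocals Warm-up → 3
2:40pm end Tech Tracking → 2
3:40pm end Vocals Warm-up → 1
4:10pm end Strings Overdub → 0
8:00pm start Dress Soundcheck → 1
9:00pm end Dress Soundcheck → 0
Peak is 3, at 2:00pm (Strings Overdub, Tech Tracking, Vocals Warm-up).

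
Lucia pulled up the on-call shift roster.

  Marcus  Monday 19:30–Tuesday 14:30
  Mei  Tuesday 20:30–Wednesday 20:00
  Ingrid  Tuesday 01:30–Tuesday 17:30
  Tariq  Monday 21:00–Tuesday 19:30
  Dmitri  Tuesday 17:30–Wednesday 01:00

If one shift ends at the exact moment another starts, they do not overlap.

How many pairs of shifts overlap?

5

Sorted by start: Marcus, Tariq, Ingrid, Dmitri, Mei.
Tariq starts before Marcus ends → Marcus and Tariq overlap.
Ingrid starts before Marcus ends → Marcus and Ingrid overlap.
Dmitri starts after Marcus ends, so Marcus has no further overlaps.
Ingrid starts before Tariq ends → Tariq and Ingrid overlap.
Dmitri starts before Tariq ends → Tariq and Dmitri overlap.
Mei starts after Tariq ends.
Dmitri starts exactly when Ingrid ends (back-to-back, no overlap), so Ingrid has no further overlaps.
Mei starts before Dmitri ends → Dmitri and Mei overlap.
Overlapping pairs: Dmitri & Mei, Dmitri & Tariq, Ingrid & Marcus, Ingrid & Tariq, Marcus & Tariq — 5 in total.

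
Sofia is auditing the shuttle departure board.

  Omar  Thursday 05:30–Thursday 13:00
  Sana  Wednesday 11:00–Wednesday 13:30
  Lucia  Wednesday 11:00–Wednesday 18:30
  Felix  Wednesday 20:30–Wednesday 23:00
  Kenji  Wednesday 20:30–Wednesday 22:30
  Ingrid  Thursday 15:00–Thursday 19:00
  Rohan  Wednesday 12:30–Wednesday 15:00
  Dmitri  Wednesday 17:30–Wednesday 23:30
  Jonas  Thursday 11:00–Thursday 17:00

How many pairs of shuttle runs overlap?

9

Check each pair: they overlap iff neither finishes before the other starts.
Sorted by start: Sana, Lucia, Rohan, Dmitri, Felix, Kenji, Omar, Jonas, Ingrid.
Lucia starts before Sana ends → Sana and Lucia overlap.
Rohan starts before Sana ends → Sana and Rohan overlap.
Dmitri starts after Sana ends, so nothing later overlaps Sana either.
Rohan starts before Lucia ends → Lucia and Rohan overlap.
Dmitri starts before Lucia ends → Lucia and Dmitri overlap.
Felix starts after Lucia ends, so nothing later overlaps Lucia either.
Dmitri starts after Rohan ends, so nothing later overlaps Rohan either.
Felix starts before Dmitri ends → Dmitri and Felix overlap.
Kenji starts before Dmitri ends → Dmitri and Kenji overlap.
Omar starts after Dmitri ends, so nothing later overlaps Dmitri either.
Kenji starts before Felix ends → Felix and Kenji overlap.
Omar starts after Felix ends, so nothing later overlaps Felix either.
Omar starts after Kenji ends, so nothing later overlaps Kenji either.
Jonas starts before Omar ends → Omar and Jonas overlap.
Ingrid starts after Omar ends.
Ingrid starts before Jonas ends → Jonas and Ingrid overlap.
Overlapping pairs: Dmitri & Felix, Dmitri & Kenji, Dmitri & Lucia, Felix & Kenji, Ingrid & Jonas, Jonas & Omar, Lucia & Rohan, Lucia & Sana, Rohan & Sana — 9 in total.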